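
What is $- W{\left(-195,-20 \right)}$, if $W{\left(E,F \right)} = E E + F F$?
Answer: $-38425$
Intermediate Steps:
$W{\left(E,F \right)} = E^{2} + F^{2}$
$- W{\left(-195,-20 \right)} = - (\left(-195\right)^{2} + \left(-20\right)^{2}) = - (38025 + 400) = \left(-1\right) 38425 = -38425$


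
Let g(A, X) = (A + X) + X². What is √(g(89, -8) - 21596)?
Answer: I*√21451 ≈ 146.46*I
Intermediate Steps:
g(A, X) = A + X + X²
√(g(89, -8) - 21596) = √((89 - 8 + (-8)²) - 21596) = √((89 - 8 + 64) - 21596) = √(145 - 21596) = √(-21451) = I*√21451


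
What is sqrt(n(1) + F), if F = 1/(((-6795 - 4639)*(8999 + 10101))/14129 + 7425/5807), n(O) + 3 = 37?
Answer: sqrt(2186920467903145440231393)/253616467595 ≈ 5.8309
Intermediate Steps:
n(O) = 34 (n(O) = -3 + 37 = 34)
F = -82047103/1268082337975 (F = 1/(-11434*19100*(1/14129) + 7425*(1/5807)) = 1/(-218389400*1/14129 + 7425/5807) = 1/(-218389400/14129 + 7425/5807) = 1/(-1268082337975/82047103) = -82047103/1268082337975 ≈ -6.4702e-5)
sqrt(n(1) + F) = sqrt(34 - 82047103/1268082337975) = sqrt(43114717444047/1268082337975) = sqrt(2186920467903145440231393)/253616467595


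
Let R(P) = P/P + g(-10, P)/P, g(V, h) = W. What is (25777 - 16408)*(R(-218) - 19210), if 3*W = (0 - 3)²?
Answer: -39233296485/218 ≈ -1.7997e+8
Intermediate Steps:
W = 3 (W = (0 - 3)²/3 = (⅓)*(-3)² = (⅓)*9 = 3)
g(V, h) = 3
R(P) = 1 + 3/P (R(P) = P/P + 3/P = 1 + 3/P)
(25777 - 16408)*(R(-218) - 19210) = (25777 - 16408)*((3 - 218)/(-218) - 19210) = 9369*(-1/218*(-215) - 19210) = 9369*(215/218 - 19210) = 9369*(-4187565/218) = -39233296485/218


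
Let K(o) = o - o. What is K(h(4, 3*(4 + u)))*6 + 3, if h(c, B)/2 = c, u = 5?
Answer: 3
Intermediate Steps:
h(c, B) = 2*c
K(o) = 0
K(h(4, 3*(4 + u)))*6 + 3 = 0*6 + 3 = 0 + 3 = 3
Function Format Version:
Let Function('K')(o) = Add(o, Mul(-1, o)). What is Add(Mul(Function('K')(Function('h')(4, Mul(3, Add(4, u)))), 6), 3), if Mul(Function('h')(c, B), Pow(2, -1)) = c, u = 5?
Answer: 3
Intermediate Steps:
Function('h')(c, B) = Mul(2, c)
Function('K')(o) = 0
Add(Mul(Function('K')(Function('h')(4, Mul(3, Add(4, u)))), 6), 3) = Add(Mul(0, 6), 3) = Add(0, 3) = 3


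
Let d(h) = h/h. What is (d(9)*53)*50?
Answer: 2650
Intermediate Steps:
d(h) = 1
(d(9)*53)*50 = (1*53)*50 = 53*50 = 2650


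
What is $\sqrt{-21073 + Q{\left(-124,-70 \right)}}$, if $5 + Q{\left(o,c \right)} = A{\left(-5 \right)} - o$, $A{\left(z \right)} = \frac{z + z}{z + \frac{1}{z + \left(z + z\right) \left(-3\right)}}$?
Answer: $\frac{i \sqrt{80539426}}{62} \approx 144.75 i$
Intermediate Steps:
$A{\left(z \right)} = \frac{2 z}{z - \frac{1}{5 z}}$ ($A{\left(z \right)} = \frac{2 z}{z + \frac{1}{z + 2 z \left(-3\right)}} = \frac{2 z}{z + \frac{1}{z - 6 z}} = \frac{2 z}{z + \frac{1}{\left(-5\right) z}} = \frac{2 z}{z - \frac{1}{5 z}}$)
$Q{\left(o,c \right)} = - \frac{185}{62} - o$ ($Q{\left(o,c \right)} = -5 - \left(o - \frac{10 \left(-5\right)^{2}}{-1 + 5 \left(-5\right)^{2}}\right) = -5 - \left(o - \frac{250}{-1 + 5 \cdot 25}\right) = -5 - \left(o - \frac{250}{-1 + 125}\right) = -5 - \left(- \frac{125}{62} + o\right) = - \frac{185}{62} - o$)
$\sqrt{-21073 + Q{\left(-124,-70 \right)}} = \sqrt{-21073 - - \frac{7503}{62}} = \sqrt{-21073 + \left(- \frac{185}{62} + 124\right)} = \sqrt{-21073 + \frac{7503}{62}} = \sqrt{- \frac{1299023}{62}} = \frac{i \sqrt{80539426}}{62}$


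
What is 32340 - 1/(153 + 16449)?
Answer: 536908679/16602 ≈ 32340.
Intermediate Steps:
32340 - 1/(153 + 16449) = 32340 - 1/16602 = 536908679/16602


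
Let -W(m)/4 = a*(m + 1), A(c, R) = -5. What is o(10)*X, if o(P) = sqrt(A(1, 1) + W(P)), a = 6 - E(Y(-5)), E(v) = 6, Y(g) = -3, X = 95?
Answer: 95*I*sqrt(5) ≈ 212.43*I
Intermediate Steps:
a = 0 (a = 6 - 1*6 = 6 - 6 = 0)
W(m) = 0 (W(m) = -0*(m + 1) = -0*(1 + m) = -4*0 = 0)
o(P) = I*sqrt(5) (o(P) = sqrt(-5 + 0) = sqrt(-5) = I*sqrt(5))
o(10)*X = (I*sqrt(5))*95 = 95*I*sqrt(5)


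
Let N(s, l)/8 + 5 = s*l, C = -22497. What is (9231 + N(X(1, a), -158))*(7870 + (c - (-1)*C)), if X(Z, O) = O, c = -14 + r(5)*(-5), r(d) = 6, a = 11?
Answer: 69144423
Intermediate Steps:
c = -44 (c = -14 + 6*(-5) = -14 - 30 = -44)
N(s, l) = -40 + 8*l*s (N(s, l) = -40 + 8*(s*l) = -40 + 8*(l*s) = -40 + 8*l*s)
(9231 + N(X(1, a), -158))*(7870 + (c - (-1)*C)) = (9231 + (-40 + 8*(-158)*11))*(7870 + (-44 - (-1)*(-22497))) = (9231 + (-40 - 13904))*(7870 + (-44 - 1*22497)) = (9231 - 13944)*(7870 + (-44 - 22497)) = -4713*(7870 - 22541) = -4713*(-14671) = 69144423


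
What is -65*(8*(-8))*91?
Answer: 378560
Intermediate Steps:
-65*(8*(-8))*91 = -65*(-64)*91 = -(-4160)*91 = -1*(-378560) = 378560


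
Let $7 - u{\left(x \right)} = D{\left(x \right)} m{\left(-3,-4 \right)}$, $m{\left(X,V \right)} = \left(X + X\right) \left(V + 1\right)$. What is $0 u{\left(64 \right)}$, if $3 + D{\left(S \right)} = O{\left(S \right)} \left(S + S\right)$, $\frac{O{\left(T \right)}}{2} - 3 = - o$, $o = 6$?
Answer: $0$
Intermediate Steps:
$m{\left(X,V \right)} = 2 X \left(1 + V\right)$
$O{\left(T \right)} = -6$ ($O{\left(T \right)} = 6 + 2 \left(\left(-1\right) 6\right) = 6 + 2 \left(-6\right) = 6 - 12 = -6$)
$D{\left(S \right)} = -3 - 12 S$ ($D{\left(S \right)} = -3 - 6 \left(S + S\right) = -3 - 6 \cdot 2 S = -3 - 12 S$)
$u{\left(x \right)} = 61 + 216 x$ ($u{\left(x \right)} = 7 - \left(-3 - 12 x\right) 2 \left(-3\right) \left(1 - 4\right) = 7 - \left(-3 - 12 x\right) 2 \left(-3\right) \left(-3\right) = 7 - \left(-3 - 12 x\right) 18 = 7 - \left(-54 - 216 x\right) = 7 + \left(54 + 216 x\right) = 61 + 216 x$)
$0 u{\left(64 \right)} = 0 \left(61 + 216 \cdot 64\right) = 0 \left(61 + 13824\right) = 0 \cdot 13885 = 0$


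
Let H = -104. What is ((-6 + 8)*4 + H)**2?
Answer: 9216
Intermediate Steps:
((-6 + 8)*4 + H)**2 = ((-6 + 8)*4 - 104)**2 = (2*4 - 104)**2 = (8 - 104)**2 = (-96)**2 = 9216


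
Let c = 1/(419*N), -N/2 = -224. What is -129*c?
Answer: -129/187712 ≈ -0.00068722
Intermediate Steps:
N = 448 (N = -2*(-224) = 448)
c = 1/187712 (c = 1/(419*448) = (1/419)*(1/448) = 1/187712 ≈ 5.3273e-6)
-129*c = -129*1/187712 = -129/187712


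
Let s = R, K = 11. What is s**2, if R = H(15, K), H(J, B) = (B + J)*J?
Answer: 152100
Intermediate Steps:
H(J, B) = J*(B + J)
R = 390 (R = 15*(11 + 15) = 15*26 = 390)
s = 390
s**2 = 390**2 = 152100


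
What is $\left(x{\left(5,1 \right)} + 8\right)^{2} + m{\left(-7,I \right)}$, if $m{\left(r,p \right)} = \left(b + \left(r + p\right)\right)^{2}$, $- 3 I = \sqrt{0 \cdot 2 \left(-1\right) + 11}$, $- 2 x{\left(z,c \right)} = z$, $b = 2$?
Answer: $\frac{2033}{36} + \frac{10 \sqrt{11}}{3} \approx 67.528$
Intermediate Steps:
$x{\left(z,c \right)} = - \frac{z}{2}$
$I = - \frac{\sqrt{11}}{3}$ ($I = - \frac{\sqrt{0 \cdot 2 \left(-1\right) + 11}}{3} = - \frac{\sqrt{0 \left(-1\right) + 11}}{3} = - \frac{\sqrt{0 + 11}}{3} = - \frac{\sqrt{11}}{3} \approx -1.1055$)
$m{\left(r,p \right)} = \left(2 + p + r\right)^{2}$ ($m{\left(r,p \right)} = \left(2 + \left(r + p\right)\right)^{2} = \left(2 + \left(p + r\right)\right)^{2} = \left(2 + p + r\right)^{2}$)
$\left(x{\left(5,1 \right)} + 8\right)^{2} + m{\left(-7,I \right)} = \left(\left(- \frac{1}{2}\right) 5 + 8\right)^{2} + \left(2 - \frac{\sqrt{11}}{3} - 7\right)^{2} = \left(- \frac{5}{2} + 8\right)^{2} + \left(-5 - \frac{\sqrt{11}}{3}\right)^{2} = \left(\frac{11}{2}\right)^{2} + \left(-5 - \frac{\sqrt{11}}{3}\right)^{2} = \frac{121}{4} + \left(-5 - \frac{\sqrt{11}}{3}\right)^{2}$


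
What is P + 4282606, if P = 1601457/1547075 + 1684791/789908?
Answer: 5233549339520906881/1222046919100 ≈ 4.2826e+6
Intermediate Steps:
P = 3871501732281/1222046919100 (P = 1601457*(1/1547075) + 1684791*(1/789908) = 1601457/1547075 + 1684791/789908 = 3871501732281/1222046919100 ≈ 3.1680)
P + 4282606 = 3871501732281/1222046919100 + 4282606 = 5233549339520906881/1222046919100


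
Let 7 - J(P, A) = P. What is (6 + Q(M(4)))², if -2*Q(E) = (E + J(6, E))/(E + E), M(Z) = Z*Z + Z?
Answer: 210681/6400 ≈ 32.919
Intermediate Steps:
J(P, A) = 7 - P
M(Z) = Z + Z² (M(Z) = Z² + Z = Z + Z²)
Q(E) = -(1 + E)/(4*E) (Q(E) = -(E + (7 - 1*6))/(2*(E + E)) = -(E + (7 - 6))/(2*(2*E)) = -(E + 1)*1/(2*E)/2 = -(1 + E)*1/(2*E)/2 = -(1 + E)/(4*E))
(6 + Q(M(4)))² = (6 + (-1 - 4*(1 + 4))/(4*((4*(1 + 4)))))² = (6 + (-1 - 4*5)/(4*((4*5))))² = (6 + (¼)*(-1 - 1*20)/20)² = (6 + (¼)*(1/20)*(-1 - 20))² = (6 + (¼)*(1/20)*(-21))² = (6 - 21/80)² = (459/80)² = 210681/6400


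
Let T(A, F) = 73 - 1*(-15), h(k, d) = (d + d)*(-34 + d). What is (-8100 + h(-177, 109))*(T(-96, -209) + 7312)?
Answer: 61050000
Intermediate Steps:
h(k, d) = 2*d*(-34 + d) (h(k, d) = (2*d)*(-34 + d) = 2*d*(-34 + d))
T(A, F) = 88 (T(A, F) = 73 + 15 = 88)
(-8100 + h(-177, 109))*(T(-96, -209) + 7312) = (-8100 + 2*109*(-34 + 109))*(88 + 7312) = (-8100 + 2*109*75)*7400 = (-8100 + 16350)*7400 = 8250*7400 = 61050000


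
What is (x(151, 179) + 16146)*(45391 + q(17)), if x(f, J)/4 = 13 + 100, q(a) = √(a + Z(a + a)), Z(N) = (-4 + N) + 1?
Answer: 753399818 + 66392*√3 ≈ 7.5351e+8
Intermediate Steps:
Z(N) = -3 + N
q(a) = √(-3 + 3*a) (q(a) = √(a + (-3 + (a + a))) = √(a + (-3 + 2*a)) = √(-3 + 3*a))
x(f, J) = 452 (x(f, J) = 4*(13 + 100) = 4*113 = 452)
(x(151, 179) + 16146)*(45391 + q(17)) = (452 + 16146)*(45391 + √(-3 + 3*17)) = 16598*(45391 + √(-3 + 51)) = 16598*(45391 + √48) = 16598*(45391 + 4*√3) = 753399818 + 66392*√3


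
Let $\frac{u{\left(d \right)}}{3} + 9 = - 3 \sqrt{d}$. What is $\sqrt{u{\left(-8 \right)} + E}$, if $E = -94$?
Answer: $\sqrt{-121 - 18 i \sqrt{2}} \approx 1.1508 - 11.06 i$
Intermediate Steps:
$u{\left(d \right)} = -27 - 9 \sqrt{d}$ ($u{\left(d \right)} = -27 + 3 \left(- 3 \sqrt{d}\right) = -27 - 9 \sqrt{d}$)
$\sqrt{u{\left(-8 \right)} + E} = \sqrt{\left(-27 - 9 \sqrt{-8}\right) - 94} = \sqrt{\left(-27 - 9 \cdot 2 i \sqrt{2}\right) - 94} = \sqrt{\left(-27 - 18 i \sqrt{2}\right) - 94} = \sqrt{-121 - 18 i \sqrt{2}}$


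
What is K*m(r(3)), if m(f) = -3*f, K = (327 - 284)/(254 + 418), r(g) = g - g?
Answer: 0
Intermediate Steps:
r(g) = 0
K = 43/672 ≈ 0.063988
K*m(r(3)) = 43*(-3*0)/672 = (43/672)*0 = 0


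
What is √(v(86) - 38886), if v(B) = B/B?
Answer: I*√38885 ≈ 197.19*I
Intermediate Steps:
v(B) = 1
√(v(86) - 38886) = √(1 - 38886) = √(-38885) = I*√38885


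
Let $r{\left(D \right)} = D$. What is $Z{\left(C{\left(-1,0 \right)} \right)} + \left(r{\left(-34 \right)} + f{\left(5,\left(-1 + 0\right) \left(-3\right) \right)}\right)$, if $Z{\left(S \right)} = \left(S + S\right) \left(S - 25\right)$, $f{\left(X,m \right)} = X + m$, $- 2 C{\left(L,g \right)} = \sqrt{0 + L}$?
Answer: $- \frac{53}{2} + 25 i \approx -26.5 + 25.0 i$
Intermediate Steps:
$C{\left(L,g \right)} = - \frac{\sqrt{L}}{2}$ ($C{\left(L,g \right)} = - \frac{\sqrt{0 + L}}{2} = - \frac{\sqrt{L}}{2}$)
$Z{\left(S \right)} = 2 S \left(-25 + S\right)$
$Z{\left(C{\left(-1,0 \right)} \right)} + \left(r{\left(-34 \right)} + f{\left(5,\left(-1 + 0\right) \left(-3\right) \right)}\right) = 2 \left(- \frac{\sqrt{-1}}{2}\right) \left(-25 - \frac{\sqrt{-1}}{2}\right) - \left(29 - \left(-1 + 0\right) \left(-3\right)\right) = 2 \left(- \frac{i}{2}\right) \left(-25 - \frac{i}{2}\right) + \left(-34 + \left(5 - -3\right)\right) = - i \left(-25 - \frac{i}{2}\right) + \left(-34 + \left(5 + 3\right)\right) = - i \left(-25 - \frac{i}{2}\right) + \left(-34 + 8\right) = - i \left(-25 - \frac{i}{2}\right) - 26 = -26 - i \left(-25 - \frac{i}{2}\right)$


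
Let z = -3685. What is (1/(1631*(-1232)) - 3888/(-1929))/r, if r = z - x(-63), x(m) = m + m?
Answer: -2604171389/4598367000304 ≈ -0.00056633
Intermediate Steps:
x(m) = 2*m
r = -3559 (r = -3685 - 2*(-63) = -3685 - 1*(-126) = -3685 + 126 = -3559)
(1/(1631*(-1232)) - 3888/(-1929))/r = (1/(1631*(-1232)) - 3888/(-1929))/(-3559) = ((1/1631)*(-1/1232) - 3888*(-1/1929))*(-1/3559) = (-1/2009392 + 1296/643)*(-1/3559) = (2604171389/1292039056)*(-1/3559) = -2604171389/4598367000304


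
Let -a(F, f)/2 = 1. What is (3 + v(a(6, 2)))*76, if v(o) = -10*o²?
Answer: -2812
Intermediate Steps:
a(F, f) = -2 (a(F, f) = -2*1 = -2)
(3 + v(a(6, 2)))*76 = (3 - 10*(-2)²)*76 = (3 - 10*4)*76 = (3 - 40)*76 = -37*76 = -2812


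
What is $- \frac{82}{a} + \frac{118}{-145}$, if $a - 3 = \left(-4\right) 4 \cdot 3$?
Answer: $\frac{1316}{1305} \approx 1.0084$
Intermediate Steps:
$a = -45$ ($a = 3 + \left(-4\right) 4 \cdot 3 = 3 - 48 = -45$)
$- \frac{82}{a} + \frac{118}{-145} = - \frac{82}{-45} + \frac{118}{-145} = \left(-82\right) \left(- \frac{1}{45}\right) + 118 \left(- \frac{1}{145}\right) = \frac{82}{45} - \frac{118}{145} = \frac{1316}{1305}$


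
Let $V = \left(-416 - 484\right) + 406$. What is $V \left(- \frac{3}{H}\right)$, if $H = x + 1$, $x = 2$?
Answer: $494$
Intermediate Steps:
$V = -494$ ($V = -900 + 406 = -494$)
$H = 3$ ($H = 2 + 1 = 3$)
$V \left(- \frac{3}{H}\right) = - 494 \left(- \frac{3}{3}\right) = - 494 \left(\left(-3\right) \frac{1}{3}\right) = \left(-494\right) \left(-1\right) = 494$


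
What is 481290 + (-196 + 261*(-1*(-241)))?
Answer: 543995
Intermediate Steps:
481290 + (-196 + 261*(-1*(-241))) = 481290 + (-196 + 261*241) = 481290 + (-196 + 62901) = 481290 + 62705 = 543995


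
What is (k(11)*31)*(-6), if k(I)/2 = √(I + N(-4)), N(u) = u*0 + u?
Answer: -372*√7 ≈ -984.22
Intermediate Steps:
N(u) = u (N(u) = 0 + u = u)
k(I) = 2*√(-4 + I) (k(I) = 2*√(I - 4) = 2*√(-4 + I))
(k(11)*31)*(-6) = ((2*√(-4 + 11))*31)*(-6) = ((2*√7)*31)*(-6) = (62*√7)*(-6) = -372*√7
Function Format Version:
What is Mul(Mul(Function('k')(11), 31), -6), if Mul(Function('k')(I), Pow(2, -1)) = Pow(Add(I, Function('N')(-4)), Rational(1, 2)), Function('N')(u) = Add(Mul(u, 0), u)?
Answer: Mul(-372, Pow(7, Rational(1, 2))) ≈ -984.22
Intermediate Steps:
Function('N')(u) = u (Function('N')(u) = Add(0, u) = u)
Function('k')(I) = Mul(2, Pow(Add(-4, I), Rational(1, 2))) (Function('k')(I) = Mul(2, Pow(Add(I, -4), Rational(1, 2))) = Mul(2, Pow(Add(-4, I), Rational(1, 2))))
Mul(Mul(Function('k')(11), 31), -6) = Mul(Mul(Mul(2, Pow(Add(-4, 11), Rational(1, 2))), 31), -6) = Mul(Mul(Mul(2, Pow(7, Rational(1, 2))), 31), -6) = Mul(Mul(62, Pow(7, Rational(1, 2))), -6) = Mul(-372, Pow(7, Rational(1, 2)))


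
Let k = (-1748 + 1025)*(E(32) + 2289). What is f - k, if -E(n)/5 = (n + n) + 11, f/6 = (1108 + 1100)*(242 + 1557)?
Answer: 25216974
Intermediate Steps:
f = 23833152 (f = 6*((1108 + 1100)*(242 + 1557)) = 6*(2208*1799) = 6*3972192 = 23833152)
E(n) = -55 - 10*n (E(n) = -5*((n + n) + 11) = -5*(2*n + 11) = -5*(11 + 2*n) = -55 - 10*n)
k = -1383822 (k = (-1748 + 1025)*((-55 - 10*32) + 2289) = -723*((-55 - 320) + 2289) = -723*(-375 + 2289) = -723*1914 = -1383822)
f - k = 23833152 - 1*(-1383822) = 23833152 + 1383822 = 25216974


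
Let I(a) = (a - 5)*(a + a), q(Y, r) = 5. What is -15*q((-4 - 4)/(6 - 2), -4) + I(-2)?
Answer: -47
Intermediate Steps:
I(a) = 2*a*(-5 + a) (I(a) = (-5 + a)*(2*a) = 2*a*(-5 + a))
-15*q((-4 - 4)/(6 - 2), -4) + I(-2) = -15*5 + 2*(-2)*(-5 - 2) = -75 + 2*(-2)*(-7) = -75 + 28 = -47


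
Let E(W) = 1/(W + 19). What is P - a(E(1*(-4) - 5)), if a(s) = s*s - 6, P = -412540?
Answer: -41253401/100 ≈ -4.1253e+5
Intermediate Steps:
E(W) = 1/(19 + W)
a(s) = -6 + s² (a(s) = s² - 6 = -6 + s²)
P - a(E(1*(-4) - 5)) = -412540 - (-6 + (1/(19 + (1*(-4) - 5)))²) = -412540 - (-6 + (1/(19 + (-4 - 5)))²) = -412540 - (-6 + (1/(19 - 9))²) = -412540 - (-6 + (1/10)²) = -412540 - (-6 + (⅒)²) = -412540 - (-6 + 1/100) = -412540 - 1*(-599/100) = -412540 + 599/100 = -41253401/100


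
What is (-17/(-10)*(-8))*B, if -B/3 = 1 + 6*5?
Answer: 6324/5 ≈ 1264.8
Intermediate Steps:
B = -93 (B = -3*(1 + 6*5) = -3*(1 + 30) = -3*31 = -93)
(-17/(-10)*(-8))*B = (-17/(-10)*(-8))*(-93) = (-17*(-1/10)*(-8))*(-93) = ((17/10)*(-8))*(-93) = -68/5*(-93) = 6324/5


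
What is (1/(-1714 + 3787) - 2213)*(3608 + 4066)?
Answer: -11734947784/691 ≈ -1.6983e+7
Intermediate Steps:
(1/(-1714 + 3787) - 2213)*(3608 + 4066) = (1/2073 - 2213)*7674 = -4587548/2073*7674 = -11734947784/691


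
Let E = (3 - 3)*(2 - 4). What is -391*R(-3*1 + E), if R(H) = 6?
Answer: -2346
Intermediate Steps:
E = 0 (E = 0*(-2) = 0)
-391*R(-3*1 + E) = -391*6 = -2346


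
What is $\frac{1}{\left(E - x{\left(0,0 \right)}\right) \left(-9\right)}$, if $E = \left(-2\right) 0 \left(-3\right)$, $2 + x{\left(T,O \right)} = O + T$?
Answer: $- \frac{1}{18} \approx -0.055556$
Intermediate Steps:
$x{\left(T,O \right)} = -2 + O + T$ ($x{\left(T,O \right)} = -2 + \left(O + T\right) = -2 + O + T$)
$E = 0$ ($E = 0 \left(-3\right) = 0$)
$\frac{1}{\left(E - x{\left(0,0 \right)}\right) \left(-9\right)} = \frac{1}{\left(0 - \left(-2 + 0 + 0\right)\right) \left(-9\right)} = \frac{1}{\left(0 - -2\right) \left(-9\right)} = \frac{1}{\left(0 + 2\right) \left(-9\right)} = \frac{1}{2 \left(-9\right)} = \frac{1}{-18} = - \frac{1}{18}$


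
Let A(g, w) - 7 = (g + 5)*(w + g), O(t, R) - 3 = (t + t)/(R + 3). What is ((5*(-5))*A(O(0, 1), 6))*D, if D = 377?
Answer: -744575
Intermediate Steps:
O(t, R) = 3 + 2*t/(3 + R) (O(t, R) = 3 + (t + t)/(R + 3) = 3 + (2*t)/(3 + R) = 3 + 2*t/(3 + R))
A(g, w) = 7 + (5 + g)*(g + w) (A(g, w) = 7 + (g + 5)*(w + g) = 7 + (5 + g)*(g + w))
((5*(-5))*A(O(0, 1), 6))*D = ((5*(-5))*(7 + ((9 + 2*0 + 3*1)/(3 + 1))² + 5*((9 + 2*0 + 3*1)/(3 + 1)) + 5*6 + ((9 + 2*0 + 3*1)/(3 + 1))*6))*377 = -25*(7 + ((9 + 0 + 3)/4)² + 5*((9 + 0 + 3)/4) + 30 + ((9 + 0 + 3)/4)*6)*377 = -25*(7 + ((¼)*12)² + 5*((¼)*12) + 30 + ((¼)*12)*6)*377 = -25*(7 + 3² + 5*3 + 30 + 3*6)*377 = -25*(7 + 9 + 15 + 30 + 18)*377 = -25*79*377 = -1975*377 = -744575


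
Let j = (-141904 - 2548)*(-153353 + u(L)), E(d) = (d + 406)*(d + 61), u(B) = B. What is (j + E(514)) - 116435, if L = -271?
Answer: 22191706613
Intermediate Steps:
E(d) = (61 + d)*(406 + d) (E(d) = (406 + d)*(61 + d) = (61 + d)*(406 + d))
j = 22191294048 (j = (-141904 - 2548)*(-153353 - 271) = -144452*(-153624) = 22191294048)
(j + E(514)) - 116435 = (22191294048 + (24766 + 514² + 467*514)) - 116435 = (22191294048 + (24766 + 264196 + 240038)) - 116435 = (22191294048 + 529000) - 116435 = 22191823048 - 116435 = 22191706613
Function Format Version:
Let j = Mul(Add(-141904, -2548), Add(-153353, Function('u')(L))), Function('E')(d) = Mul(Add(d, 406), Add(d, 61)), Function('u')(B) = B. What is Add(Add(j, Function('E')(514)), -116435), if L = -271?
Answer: 22191706613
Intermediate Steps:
Function('E')(d) = Mul(Add(61, d), Add(406, d)) (Function('E')(d) = Mul(Add(406, d), Add(61, d)) = Mul(Add(61, d), Add(406, d)))
j = 22191294048 (j = Mul(Add(-141904, -2548), Add(-153353, -271)) = Mul(-144452, -153624) = 22191294048)
Add(Add(j, Function('E')(514)), -116435) = Add(Add(22191294048, Add(24766, Pow(514, 2), Mul(467, 514))), -116435) = Add(Add(22191294048, Add(24766, 264196, 240038)), -116435) = Add(Add(22191294048, 529000), -116435) = Add(22191823048, -116435) = 22191706613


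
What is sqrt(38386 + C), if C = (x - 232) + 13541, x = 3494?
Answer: sqrt(55189) ≈ 234.92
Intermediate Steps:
C = 16803 (C = (3494 - 232) + 13541 = 3262 + 13541 = 16803)
sqrt(38386 + C) = sqrt(38386 + 16803) = sqrt(55189)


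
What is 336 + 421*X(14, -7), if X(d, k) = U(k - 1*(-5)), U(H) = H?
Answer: -506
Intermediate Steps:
X(d, k) = 5 + k (X(d, k) = k - 1*(-5) = k + 5 = 5 + k)
336 + 421*X(14, -7) = 336 + 421*(5 - 7) = 336 + 421*(-2) = 336 - 842 = -506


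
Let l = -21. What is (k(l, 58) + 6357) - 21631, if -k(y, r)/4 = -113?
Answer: -14822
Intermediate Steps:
k(y, r) = 452 (k(y, r) = -4*(-113) = 452)
(k(l, 58) + 6357) - 21631 = (452 + 6357) - 21631 = 6809 - 21631 = -14822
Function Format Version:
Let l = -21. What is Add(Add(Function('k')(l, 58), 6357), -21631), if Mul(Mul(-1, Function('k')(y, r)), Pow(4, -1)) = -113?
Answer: -14822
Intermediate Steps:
Function('k')(y, r) = 452 (Function('k')(y, r) = Mul(-4, -113) = 452)
Add(Add(Function('k')(l, 58), 6357), -21631) = Add(Add(452, 6357), -21631) = Add(6809, -21631) = -14822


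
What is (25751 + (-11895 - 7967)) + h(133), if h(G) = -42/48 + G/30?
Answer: 707107/120 ≈ 5892.6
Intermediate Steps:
h(G) = -7/8 + G/30 (h(G) = -42*1/48 + G*(1/30) = -7/8 + G/30)
(25751 + (-11895 - 7967)) + h(133) = (25751 + (-11895 - 7967)) + (-7/8 + (1/30)*133) = (25751 - 19862) + (-7/8 + 133/30) = 5889 + 427/120 = 707107/120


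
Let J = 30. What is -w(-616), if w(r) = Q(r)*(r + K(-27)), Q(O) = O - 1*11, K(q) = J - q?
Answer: -350493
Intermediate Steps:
K(q) = 30 - q
Q(O) = -11 + O (Q(O) = O - 11 = -11 + O)
w(r) = (-11 + r)*(57 + r) (w(r) = (-11 + r)*(r + (30 - 1*(-27))) = (-11 + r)*(r + (30 + 27)) = (-11 + r)*(r + 57) = (-11 + r)*(57 + r))
-w(-616) = -(-11 - 616)*(57 - 616) = -(-627)*(-559) = -1*350493 = -350493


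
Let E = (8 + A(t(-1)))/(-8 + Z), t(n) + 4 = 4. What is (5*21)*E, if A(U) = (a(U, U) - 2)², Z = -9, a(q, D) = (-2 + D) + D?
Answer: -2520/17 ≈ -148.24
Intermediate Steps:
a(q, D) = -2 + 2*D
t(n) = 0 (t(n) = -4 + 4 = 0)
A(U) = (-4 + 2*U)² (A(U) = ((-2 + 2*U) - 2)² = (-4 + 2*U)²)
E = -24/17 (E = (8 + 4*(-2 + 0)²)/(-8 - 9) = (8 + 4*(-2)²)/(-17) = (8 + 4*4)*(-1/17) = (8 + 16)*(-1/17) = 24*(-1/17) = -24/17 ≈ -1.4118)
(5*21)*E = (5*21)*(-24/17) = 105*(-24/17) = -2520/17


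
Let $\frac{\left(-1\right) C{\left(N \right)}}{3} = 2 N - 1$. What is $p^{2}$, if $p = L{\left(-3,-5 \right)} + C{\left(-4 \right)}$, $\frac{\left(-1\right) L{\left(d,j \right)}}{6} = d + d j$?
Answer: $2025$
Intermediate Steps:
$L{\left(d,j \right)} = - 6 d - 6 d j$ ($L{\left(d,j \right)} = - 6 \left(d + d j\right) = - 6 d - 6 d j$)
$C{\left(N \right)} = 3 - 6 N$ ($C{\left(N \right)} = - 3 \left(2 N - 1\right) = - 3 \left(-1 + 2 N\right) = 3 - 6 N$)
$p = -45$ ($p = \left(-6\right) \left(-3\right) \left(1 - 5\right) + \left(3 - -24\right) = \left(-6\right) \left(-3\right) \left(-4\right) + \left(3 + 24\right) = -72 + 27 = -45$)
$p^{2} = \left(-45\right)^{2} = 2025$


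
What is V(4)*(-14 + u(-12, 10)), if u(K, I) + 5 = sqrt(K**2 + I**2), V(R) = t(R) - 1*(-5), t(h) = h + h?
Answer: -247 + 26*sqrt(61) ≈ -43.934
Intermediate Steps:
t(h) = 2*h
V(R) = 5 + 2*R (V(R) = 2*R - 1*(-5) = 2*R + 5 = 5 + 2*R)
u(K, I) = -5 + sqrt(I**2 + K**2) (u(K, I) = -5 + sqrt(K**2 + I**2) = -5 + sqrt(I**2 + K**2))
V(4)*(-14 + u(-12, 10)) = (5 + 2*4)*(-14 + (-5 + sqrt(10**2 + (-12)**2))) = (5 + 8)*(-14 + (-5 + sqrt(100 + 144))) = 13*(-14 + (-5 + sqrt(244))) = 13*(-14 + (-5 + 2*sqrt(61))) = 13*(-19 + 2*sqrt(61)) = -247 + 26*sqrt(61)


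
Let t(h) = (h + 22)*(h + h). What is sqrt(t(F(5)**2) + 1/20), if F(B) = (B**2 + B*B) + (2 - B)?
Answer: sqrt(985655805)/10 ≈ 3139.5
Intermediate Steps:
F(B) = 2 - B + 2*B**2 (F(B) = (B**2 + B**2) + (2 - B) = 2*B**2 + (2 - B) = 2 - B + 2*B**2)
t(h) = 2*h*(22 + h) (t(h) = (22 + h)*(2*h) = 2*h*(22 + h))
sqrt(t(F(5)**2) + 1/20) = sqrt(2*(2 - 1*5 + 2*5**2)**2*(22 + (2 - 1*5 + 2*5**2)**2) + 1/20) = sqrt(2*(2 - 5 + 2*25)**2*(22 + (2 - 5 + 2*25)**2) + 1/20) = sqrt(2*(2 - 5 + 50)**2*(22 + (2 - 5 + 50)**2) + 1/20) = sqrt(2*47**2*(22 + 47**2) + 1/20) = sqrt(2*2209*(22 + 2209) + 1/20) = sqrt(2*2209*2231 + 1/20) = sqrt(9856558 + 1/20) = sqrt(197131161/20) = sqrt(985655805)/10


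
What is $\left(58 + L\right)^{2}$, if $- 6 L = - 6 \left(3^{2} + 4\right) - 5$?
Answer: $\frac{185761}{36} \approx 5160.0$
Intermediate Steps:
$L = \frac{83}{6}$ ($L = - \frac{- 6 \left(3^{2} + 4\right) - 5}{6} = - \frac{- 6 \left(9 + 4\right) - 5}{6} = - \frac{\left(-6\right) 13 - 5}{6} = - \frac{-78 - 5}{6} = \left(- \frac{1}{6}\right) \left(-83\right) = \frac{83}{6} \approx 13.833$)
$\left(58 + L\right)^{2} = \left(58 + \frac{83}{6}\right)^{2} = \left(\frac{431}{6}\right)^{2} = \frac{185761}{36}$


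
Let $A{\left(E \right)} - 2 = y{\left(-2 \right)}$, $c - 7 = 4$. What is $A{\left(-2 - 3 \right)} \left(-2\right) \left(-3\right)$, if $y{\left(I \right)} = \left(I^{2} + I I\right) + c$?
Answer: $126$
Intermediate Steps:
$c = 11$ ($c = 7 + 4 = 11$)
$y{\left(I \right)} = 11 + 2 I^{2}$ ($y{\left(I \right)} = \left(I^{2} + I I\right) + 11 = \left(I^{2} + I^{2}\right) + 11 = 2 I^{2} + 11 = 11 + 2 I^{2}$)
$A{\left(E \right)} = 21$ ($A{\left(E \right)} = 2 + \left(11 + 2 \left(-2\right)^{2}\right) = 2 + \left(11 + 2 \cdot 4\right) = 2 + \left(11 + 8\right) = 2 + 19 = 21$)
$A{\left(-2 - 3 \right)} \left(-2\right) \left(-3\right) = 21 \left(-2\right) \left(-3\right) = \left(-42\right) \left(-3\right) = 126$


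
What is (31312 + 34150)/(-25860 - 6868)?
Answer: -32731/16364 ≈ -2.0002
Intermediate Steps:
(31312 + 34150)/(-25860 - 6868) = 65462/(-32728) = 65462*(-1/32728) = -32731/16364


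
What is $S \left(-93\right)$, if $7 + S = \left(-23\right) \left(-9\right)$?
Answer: $-18600$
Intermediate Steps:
$S = 200$ ($S = -7 - -207 = -7 + 207 = 200$)
$S \left(-93\right) = 200 \left(-93\right) = -18600$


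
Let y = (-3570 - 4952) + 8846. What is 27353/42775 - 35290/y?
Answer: -750333689/6929550 ≈ -108.28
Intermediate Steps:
y = 324 (y = -8522 + 8846 = 324)
27353/42775 - 35290/y = 27353/42775 - 35290/324 = 27353*(1/42775) - 35290*1/324 = 27353/42775 - 17645/162 = -750333689/6929550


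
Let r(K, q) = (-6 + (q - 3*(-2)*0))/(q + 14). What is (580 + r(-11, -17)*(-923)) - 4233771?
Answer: -12720802/3 ≈ -4.2403e+6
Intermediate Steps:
r(K, q) = (-6 + q)/(14 + q) (r(K, q) = (-6 + (q + 6*0))/(14 + q) = (-6 + (q + 0))/(14 + q) = (-6 + q)/(14 + q))
(580 + r(-11, -17)*(-923)) - 4233771 = (580 + ((-6 - 17)/(14 - 17))*(-923)) - 4233771 = (580 + (-23/(-3))*(-923)) - 4233771 = (580 - ⅓*(-23)*(-923)) - 4233771 = (580 + (23/3)*(-923)) - 4233771 = (580 - 21229/3) - 4233771 = -19489/3 - 4233771 = -12720802/3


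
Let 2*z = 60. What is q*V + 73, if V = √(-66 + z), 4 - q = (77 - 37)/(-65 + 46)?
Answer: 73 + 696*I/19 ≈ 73.0 + 36.632*I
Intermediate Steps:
q = 116/19 (q = 4 - (77 - 37)/(-65 + 46) = 4 - 40/(-19) = 4 - 40*(-1)/19 = 4 - 1*(-40/19) = 4 + 40/19 = 116/19 ≈ 6.1053)
z = 30 (z = (½)*60 = 30)
V = 6*I (V = √(-66 + 30) = √(-36) = 6*I ≈ 6.0*I)
q*V + 73 = 116*(6*I)/19 + 73 = 696*I/19 + 73 = 73 + 696*I/19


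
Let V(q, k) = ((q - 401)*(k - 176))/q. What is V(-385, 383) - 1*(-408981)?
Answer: 157620387/385 ≈ 4.0940e+5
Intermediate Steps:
V(q, k) = (-401 + q)*(-176 + k)/q (V(q, k) = ((-401 + q)*(-176 + k))/q = (-401 + q)*(-176 + k)/q)
V(-385, 383) - 1*(-408981) = (70576 - 401*383 - 385*(-176 + 383))/(-385) - 1*(-408981) = -(70576 - 153583 - 385*207)/385 + 408981 = -(70576 - 153583 - 79695)/385 + 408981 = -1/385*(-162702) + 408981 = 162702/385 + 408981 = 157620387/385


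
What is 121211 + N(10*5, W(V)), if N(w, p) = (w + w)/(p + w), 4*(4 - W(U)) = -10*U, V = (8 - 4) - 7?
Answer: 11272823/93 ≈ 1.2121e+5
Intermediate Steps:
V = -3 (V = 4 - 7 = -3)
W(U) = 4 + 5*U/2 (W(U) = 4 - (-5)*U/2 = 4 + 5*U/2)
N(w, p) = 2*w/(p + w) (N(w, p) = (2*w)/(p + w) = 2*w/(p + w))
121211 + N(10*5, W(V)) = 121211 + 2*(10*5)/((4 + (5/2)*(-3)) + 10*5) = 121211 + 2*50/((4 - 15/2) + 50) = 121211 + 2*50/(-7/2 + 50) = 121211 + 2*50/(93/2) = 121211 + 2*50*(2/93) = 121211 + 200/93 = 11272823/93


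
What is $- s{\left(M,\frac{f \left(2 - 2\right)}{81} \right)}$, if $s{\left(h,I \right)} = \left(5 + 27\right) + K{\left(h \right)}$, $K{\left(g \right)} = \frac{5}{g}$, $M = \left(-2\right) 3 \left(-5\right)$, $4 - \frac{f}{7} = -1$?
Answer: $- \frac{193}{6} \approx -32.167$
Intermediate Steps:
$f = 35$ ($f = 28 - -7 = 28 + 7 = 35$)
$M = 30$ ($M = \left(-6\right) \left(-5\right) = 30$)
$s{\left(h,I \right)} = 32 + \frac{5}{h}$ ($s{\left(h,I \right)} = \left(5 + 27\right) + \frac{5}{h} = 32 + \frac{5}{h}$)
$- s{\left(M,\frac{f \left(2 - 2\right)}{81} \right)} = - (32 + \frac{5}{30}) = - (32 + 5 \cdot \frac{1}{30}) = - (32 + \frac{1}{6}) = \left(-1\right) \frac{193}{6} = - \frac{193}{6}$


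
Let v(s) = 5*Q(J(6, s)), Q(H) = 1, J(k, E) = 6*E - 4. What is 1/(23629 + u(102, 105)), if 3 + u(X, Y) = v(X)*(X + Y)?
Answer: 1/24661 ≈ 4.0550e-5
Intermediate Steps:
J(k, E) = -4 + 6*E
v(s) = 5 (v(s) = 5*1 = 5)
u(X, Y) = -3 + 5*X + 5*Y (u(X, Y) = -3 + 5*(X + Y) = -3 + (5*X + 5*Y) = -3 + 5*X + 5*Y)
1/(23629 + u(102, 105)) = 1/(23629 + (-3 + 5*102 + 5*105)) = 1/(23629 + (-3 + 510 + 525)) = 1/(23629 + 1032) = 1/24661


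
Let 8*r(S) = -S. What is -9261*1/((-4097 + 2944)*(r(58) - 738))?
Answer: -37044/3437093 ≈ -0.010778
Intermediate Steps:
r(S) = -S/8 (r(S) = (-S)/8 = -S/8)
-9261*1/((-4097 + 2944)*(r(58) - 738)) = -9261*1/((-4097 + 2944)*(-⅛*58 - 738)) = -9261*(-1/(1153*(-29/4 - 738))) = -9261/((-1153*(-2981/4))) = -9261/3437093/4 = -9261*4/3437093 = -37044/3437093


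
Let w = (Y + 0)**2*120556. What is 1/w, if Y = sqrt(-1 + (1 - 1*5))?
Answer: -1/602780 ≈ -1.6590e-6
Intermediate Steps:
Y = I*sqrt(5) (Y = sqrt(-1 + (1 - 5)) = sqrt(-1 - 4) = sqrt(-5) = I*sqrt(5) ≈ 2.2361*I)
w = -602780 (w = (I*sqrt(5) + 0)**2*120556 = (I*sqrt(5))**2*120556 = -5*120556 = -602780)
1/w = 1/(-602780) = -1/602780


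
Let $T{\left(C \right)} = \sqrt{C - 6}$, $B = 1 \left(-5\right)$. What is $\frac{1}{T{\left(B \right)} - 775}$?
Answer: $- \frac{775}{600636} - \frac{i \sqrt{11}}{600636} \approx -0.0012903 - 5.5219 \cdot 10^{-6} i$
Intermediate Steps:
$B = -5$
$T{\left(C \right)} = \sqrt{-6 + C}$
$\frac{1}{T{\left(B \right)} - 775} = \frac{1}{\sqrt{-6 - 5} - 775} = \frac{1}{\sqrt{-11} - 775} = \frac{1}{i \sqrt{11} - 775} = \frac{1}{-775 + i \sqrt{11}}$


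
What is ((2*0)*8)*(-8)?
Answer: 0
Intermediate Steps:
((2*0)*8)*(-8) = (0*8)*(-8) = 0*(-8) = 0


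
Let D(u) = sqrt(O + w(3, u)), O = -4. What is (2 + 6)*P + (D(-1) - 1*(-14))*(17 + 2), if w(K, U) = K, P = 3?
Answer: 290 + 19*I ≈ 290.0 + 19.0*I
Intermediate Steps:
D(u) = I (D(u) = sqrt(-4 + 3) = sqrt(-1) = I)
(2 + 6)*P + (D(-1) - 1*(-14))*(17 + 2) = (2 + 6)*3 + (I - 1*(-14))*(17 + 2) = 8*3 + (I + 14)*19 = 24 + (14 + I)*19 = 24 + (266 + 19*I) = 290 + 19*I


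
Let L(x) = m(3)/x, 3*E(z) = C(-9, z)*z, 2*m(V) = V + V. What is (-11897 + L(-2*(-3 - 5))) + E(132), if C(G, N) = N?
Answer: -97421/16 ≈ -6088.8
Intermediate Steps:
m(V) = V (m(V) = (V + V)/2 = (2*V)/2 = V)
E(z) = z²/3 (E(z) = (z*z)/3 = z²/3)
L(x) = 3/x
(-11897 + L(-2*(-3 - 5))) + E(132) = (-11897 + 3/((-2*(-3 - 5)))) + (⅓)*132² = (-11897 + 3/((-2*(-8)))) + (⅓)*17424 = (-11897 + 3/16) + 5808 = -190349/16 + 5808 = -97421/16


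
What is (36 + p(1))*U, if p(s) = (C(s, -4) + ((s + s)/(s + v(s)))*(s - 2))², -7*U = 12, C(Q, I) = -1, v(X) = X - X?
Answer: -540/7 ≈ -77.143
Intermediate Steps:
v(X) = 0
U = -12/7 (U = -⅐*12 = -12/7 ≈ -1.7143)
p(s) = (-5 + 2*s)² (p(s) = (-1 + ((s + s)/(s + 0))*(s - 2))² = (-1 + ((2*s)/s)*(-2 + s))² = (-1 + 2*(-2 + s))² = (-1 + (-4 + 2*s))² = (-5 + 2*s)²)
(36 + p(1))*U = (36 + (-5 + 2*1)²)*(-12/7) = (36 + (-5 + 2)²)*(-12/7) = (36 + (-3)²)*(-12/7) = (36 + 9)*(-12/7) = 45*(-12/7) = -540/7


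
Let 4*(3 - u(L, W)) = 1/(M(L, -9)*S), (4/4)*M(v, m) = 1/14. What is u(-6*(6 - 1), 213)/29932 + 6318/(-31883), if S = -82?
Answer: -30998192047/156508800784 ≈ -0.19806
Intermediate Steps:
M(v, m) = 1/14
u(L, W) = 499/164 (u(L, W) = 3 - 1/(4*1/14*(-82)) = 3 - 7*(-1)/(2*82) = 3 - 1/4*(-7/41) = 3 + 7/164 = 499/164)
u(-6*(6 - 1), 213)/29932 + 6318/(-31883) = (499/164)/29932 + 6318/(-31883) = (499/164)*(1/29932) + 6318*(-1/31883) = 499/4908848 - 6318/31883 = -30998192047/156508800784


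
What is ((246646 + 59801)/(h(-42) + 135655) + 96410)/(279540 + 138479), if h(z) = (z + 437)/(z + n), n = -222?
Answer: 3452766437258/14970315887975 ≈ 0.23064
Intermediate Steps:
h(z) = (437 + z)/(-222 + z) (h(z) = (z + 437)/(z - 222) = (437 + z)/(-222 + z))
((246646 + 59801)/(h(-42) + 135655) + 96410)/(279540 + 138479) = ((246646 + 59801)/((437 - 42)/(-222 - 42) + 135655) + 96410)/(279540 + 138479) = (306447/(395/(-264) + 135655) + 96410)/418019 = (306447/(-1/264*395 + 135655) + 96410)*(1/418019) = (306447/(-395/264 + 135655) + 96410)*(1/418019) = (306447/(35812525/264) + 96410)*(1/418019) = (306447*(264/35812525) + 96410)*(1/418019) = (80902008/35812525 + 96410)*(1/418019) = (3452766437258/35812525)*(1/418019) = 3452766437258/14970315887975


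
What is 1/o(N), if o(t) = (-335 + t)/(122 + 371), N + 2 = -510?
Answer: -493/847 ≈ -0.58205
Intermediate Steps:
N = -512 (N = -2 - 510 = -512)
o(t) = -335/493 + t/493 (o(t) = (-335 + t)/493 = (-335 + t)*(1/493) = -335/493 + t/493)
1/o(N) = 1/(-335/493 + (1/493)*(-512)) = 1/(-335/493 - 512/493) = 1/(-847/493) = -493/847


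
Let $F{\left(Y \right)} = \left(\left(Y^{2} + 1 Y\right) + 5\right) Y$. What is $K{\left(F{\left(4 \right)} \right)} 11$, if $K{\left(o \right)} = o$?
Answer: $1100$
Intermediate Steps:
$F{\left(Y \right)} = Y \left(5 + Y + Y^{2}\right)$ ($F{\left(Y \right)} = \left(\left(Y^{2} + Y\right) + 5\right) Y = \left(\left(Y + Y^{2}\right) + 5\right) Y = \left(5 + Y + Y^{2}\right) Y = Y \left(5 + Y + Y^{2}\right)$)
$K{\left(F{\left(4 \right)} \right)} 11 = 4 \left(5 + 4 + 4^{2}\right) 11 = 4 \left(5 + 4 + 16\right) 11 = 4 \cdot 25 \cdot 11 = 100 \cdot 11 = 1100$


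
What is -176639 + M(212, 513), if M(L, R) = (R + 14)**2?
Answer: 101090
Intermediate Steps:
M(L, R) = (14 + R)**2
-176639 + M(212, 513) = -176639 + (14 + 513)**2 = -176639 + 527**2 = -176639 + 277729 = 101090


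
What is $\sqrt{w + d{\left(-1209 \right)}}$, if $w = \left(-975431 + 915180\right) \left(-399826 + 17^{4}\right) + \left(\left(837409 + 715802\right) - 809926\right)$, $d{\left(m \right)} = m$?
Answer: $\sqrt{19058434631} \approx 1.3805 \cdot 10^{5}$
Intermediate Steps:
$w = 19058435840$ ($w = - 60251 \left(-399826 + 83521\right) + \left(1553211 - 809926\right) = \left(-60251\right) \left(-316305\right) + 743285 = 19057692555 + 743285 = 19058435840$)
$\sqrt{w + d{\left(-1209 \right)}} = \sqrt{19058435840 - 1209} = \sqrt{19058434631}$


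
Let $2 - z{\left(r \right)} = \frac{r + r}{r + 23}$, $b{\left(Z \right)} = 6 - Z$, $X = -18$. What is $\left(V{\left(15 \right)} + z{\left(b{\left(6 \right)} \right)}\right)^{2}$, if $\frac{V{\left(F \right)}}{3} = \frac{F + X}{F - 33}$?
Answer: $\frac{25}{4} \approx 6.25$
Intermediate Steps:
$z{\left(r \right)} = 2 - \frac{2 r}{23 + r}$ ($z{\left(r \right)} = 2 - \frac{r + r}{r + 23} = 2 - \frac{2 r}{23 + r}$)
$V{\left(F \right)} = \frac{3 \left(-18 + F\right)}{-33 + F}$ ($V{\left(F \right)} = 3 \frac{F - 18}{F - 33} = 3 \frac{-18 + F}{-33 + F} = \frac{3 \left(-18 + F\right)}{-33 + F}$)
$\left(V{\left(15 \right)} + z{\left(b{\left(6 \right)} \right)}\right)^{2} = \left(\frac{3 \left(-18 + 15\right)}{-33 + 15} + \frac{46}{23 + \left(6 - 6\right)}\right)^{2} = \left(3 \frac{1}{-18} \left(-3\right) + \frac{46}{23 + \left(6 - 6\right)}\right)^{2} = \left(3 \left(- \frac{1}{18}\right) \left(-3\right) + \frac{46}{23 + 0}\right)^{2} = \left(\frac{1}{2} + \frac{46}{23}\right)^{2} = \left(\frac{1}{2} + 46 \cdot \frac{1}{23}\right)^{2} = \left(\frac{1}{2} + 2\right)^{2} = \left(\frac{5}{2}\right)^{2} = \frac{25}{4}$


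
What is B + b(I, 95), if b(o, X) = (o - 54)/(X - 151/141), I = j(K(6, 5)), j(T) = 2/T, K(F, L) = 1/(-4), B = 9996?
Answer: 66189141/6622 ≈ 9995.3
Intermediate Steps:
K(F, L) = -¼
I = -8 (I = 2/(-¼) = 2*(-4) = -8)
b(o, X) = (-54 + o)/(-151/141 + X) (b(o, X) = (-54 + o)/(X - 151*1/141) = (-54 + o)/(X - 151/141) = (-54 + o)/(-151/141 + X))
B + b(I, 95) = 9996 + 141*(-54 - 8)/(-151 + 141*95) = 9996 + 141*(-62)/(-151 + 13395) = 9996 + 141*(-62)/13244 = 9996 + 141*(1/13244)*(-62) = 9996 - 4371/6622 = 66189141/6622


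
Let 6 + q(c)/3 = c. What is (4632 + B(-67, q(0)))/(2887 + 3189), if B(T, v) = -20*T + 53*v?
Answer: 2509/3038 ≈ 0.82587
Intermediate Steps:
q(c) = -18 + 3*c
(4632 + B(-67, q(0)))/(2887 + 3189) = (4632 + (-20*(-67) + 53*(-18 + 3*0)))/(2887 + 3189) = (4632 + (1340 + 53*(-18 + 0)))/6076 = (4632 + (1340 + 53*(-18)))*(1/6076) = (4632 + (1340 - 954))*(1/6076) = (4632 + 386)*(1/6076) = 5018*(1/6076) = 2509/3038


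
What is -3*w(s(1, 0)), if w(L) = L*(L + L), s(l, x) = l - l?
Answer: 0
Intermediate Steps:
s(l, x) = 0
w(L) = 2*L**2 (w(L) = L*(2*L) = 2*L**2)
-3*w(s(1, 0)) = -6*0**2 = -6*0 = -3*0 = 0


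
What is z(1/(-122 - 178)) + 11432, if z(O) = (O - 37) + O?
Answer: 1709249/150 ≈ 11395.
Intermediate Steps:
z(O) = -37 + 2*O (z(O) = (-37 + O) + O = -37 + 2*O)
z(1/(-122 - 178)) + 11432 = (-37 + 2/(-122 - 178)) + 11432 = (-37 + 2/(-300)) + 11432 = (-37 + 2*(-1/300)) + 11432 = (-37 - 1/150) + 11432 = -5551/150 + 11432 = 1709249/150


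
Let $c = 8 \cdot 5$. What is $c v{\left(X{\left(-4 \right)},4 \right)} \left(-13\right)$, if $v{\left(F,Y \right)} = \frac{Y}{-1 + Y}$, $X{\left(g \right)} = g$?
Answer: $- \frac{2080}{3} \approx -693.33$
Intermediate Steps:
$c = 40$
$c v{\left(X{\left(-4 \right)},4 \right)} \left(-13\right) = 40 \frac{4}{-1 + 4} \left(-13\right) = 40 \cdot \frac{4}{3} \left(-13\right) = \frac{160}{3} \left(-13\right) = - \frac{2080}{3}$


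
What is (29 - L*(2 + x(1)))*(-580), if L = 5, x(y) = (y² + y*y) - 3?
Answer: -13920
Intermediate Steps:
x(y) = -3 + 2*y² (x(y) = (y² + y²) - 3 = 2*y² - 3 = -3 + 2*y²)
(29 - L*(2 + x(1)))*(-580) = (29 - 5*(2 + (-3 + 2*1²)))*(-580) = (29 - 5*(2 + (-3 + 2*1)))*(-580) = (29 - 5*(2 + (-3 + 2)))*(-580) = (29 - 5*(2 - 1))*(-580) = (29 - 5)*(-580) = 24*(-580) = -13920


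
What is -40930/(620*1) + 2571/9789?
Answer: -13302325/202306 ≈ -65.754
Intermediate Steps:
-40930/(620*1) + 2571/9789 = -40930/620 + 2571*(1/9789) = -40930*1/620 + 857/3263 = -4093/62 + 857/3263 = -13302325/202306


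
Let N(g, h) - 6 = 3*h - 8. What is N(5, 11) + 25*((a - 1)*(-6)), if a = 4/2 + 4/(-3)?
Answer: 81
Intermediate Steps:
a = ⅔ (a = 4*(½) + 4*(-⅓) = 2 - 4/3 = ⅔ ≈ 0.66667)
N(g, h) = -2 + 3*h (N(g, h) = 6 + (3*h - 8) = 6 + (-8 + 3*h) = -2 + 3*h)
N(5, 11) + 25*((a - 1)*(-6)) = (-2 + 3*11) + 25*((⅔ - 1)*(-6)) = (-2 + 33) + 25*(-⅓*(-6)) = 31 + 25*2 = 31 + 50 = 81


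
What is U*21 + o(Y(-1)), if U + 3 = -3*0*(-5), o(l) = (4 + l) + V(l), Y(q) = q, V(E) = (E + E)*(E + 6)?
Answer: -70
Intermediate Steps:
V(E) = 2*E*(6 + E) (V(E) = (2*E)*(6 + E) = 2*E*(6 + E))
o(l) = 4 + l + 2*l*(6 + l) (o(l) = (4 + l) + 2*l*(6 + l) = 4 + l + 2*l*(6 + l))
U = -3 (U = -3 - 3*0*(-5) = -3 + 0*(-5) = -3 + 0 = -3)
U*21 + o(Y(-1)) = -3*21 + (4 - 1 + 2*(-1)*(6 - 1)) = -63 + (4 - 1 + 2*(-1)*5) = -63 + (4 - 1 - 10) = -63 - 7 = -70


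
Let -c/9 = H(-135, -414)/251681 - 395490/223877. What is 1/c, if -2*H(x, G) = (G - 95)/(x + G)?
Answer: 6874161642914/109292089875013 ≈ 0.062897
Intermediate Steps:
H(x, G) = -(-95 + G)/(2*(G + x)) (H(x, G) = -(G - 95)/(2*(x + G)) = -(-95 + G)/(2*(G + x)))
c = 109292089875013/6874161642914 (c = -9*(((95 - 1*(-414))/(2*(-414 - 135)))/251681 - 395490/223877) = -9*(((1/2)*(95 + 414)/(-549))*(1/251681) - 395490*1/223877) = -9*(((1/2)*(-1/549)*509)*(1/251681) - 395490/223877) = -9*(-509/1098*1/251681 - 395490/223877) = -9*(-509/276345738 - 395490/223877) = -9*(-109292089875013/61867454786226) = 109292089875013/6874161642914 ≈ 15.899)
1/c = 1/(109292089875013/6874161642914) = 6874161642914/109292089875013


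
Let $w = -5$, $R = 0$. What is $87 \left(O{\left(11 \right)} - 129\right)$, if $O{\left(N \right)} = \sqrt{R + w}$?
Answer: $-11223 + 87 i \sqrt{5} \approx -11223.0 + 194.54 i$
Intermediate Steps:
$O{\left(N \right)} = i \sqrt{5}$ ($O{\left(N \right)} = \sqrt{0 - 5} = \sqrt{-5} = i \sqrt{5}$)
$87 \left(O{\left(11 \right)} - 129\right) = 87 \left(i \sqrt{5} - 129\right) = 87 \left(-129 + i \sqrt{5}\right) = -11223 + 87 i \sqrt{5}$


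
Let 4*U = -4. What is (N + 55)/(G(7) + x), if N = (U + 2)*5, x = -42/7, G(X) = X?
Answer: 60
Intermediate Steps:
U = -1 (U = (¼)*(-4) = -1)
x = -6 (x = -42*⅐ = -6)
N = 5 (N = (-1 + 2)*5 = 1*5 = 5)
(N + 55)/(G(7) + x) = (5 + 55)/(7 - 6) = 60/1 = 60*1 = 60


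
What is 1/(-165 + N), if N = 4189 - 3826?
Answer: 1/198 ≈ 0.0050505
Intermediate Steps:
N = 363
1/(-165 + N) = 1/(-165 + 363) = 1/198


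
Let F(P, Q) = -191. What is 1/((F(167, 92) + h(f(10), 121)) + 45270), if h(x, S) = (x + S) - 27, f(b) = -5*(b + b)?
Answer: 1/45073 ≈ 2.2186e-5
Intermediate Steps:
f(b) = -10*b
h(x, S) = -27 + S + x (h(x, S) = (S + x) - 27 = -27 + S + x)
1/((F(167, 92) + h(f(10), 121)) + 45270) = 1/((-191 + (-27 + 121 - 10*10)) + 45270) = 1/((-191 + (-27 + 121 - 100)) + 45270) = 1/((-191 - 6) + 45270) = 1/(-197 + 45270) = 1/45073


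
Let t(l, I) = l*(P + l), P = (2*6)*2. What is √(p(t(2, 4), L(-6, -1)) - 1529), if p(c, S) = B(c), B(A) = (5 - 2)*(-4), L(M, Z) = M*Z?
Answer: I*√1541 ≈ 39.256*I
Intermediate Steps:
P = 24 (P = 12*2 = 24)
t(l, I) = l*(24 + l)
B(A) = -12 (B(A) = 3*(-4) = -12)
p(c, S) = -12
√(p(t(2, 4), L(-6, -1)) - 1529) = √(-12 - 1529) = √(-1541) = I*√1541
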